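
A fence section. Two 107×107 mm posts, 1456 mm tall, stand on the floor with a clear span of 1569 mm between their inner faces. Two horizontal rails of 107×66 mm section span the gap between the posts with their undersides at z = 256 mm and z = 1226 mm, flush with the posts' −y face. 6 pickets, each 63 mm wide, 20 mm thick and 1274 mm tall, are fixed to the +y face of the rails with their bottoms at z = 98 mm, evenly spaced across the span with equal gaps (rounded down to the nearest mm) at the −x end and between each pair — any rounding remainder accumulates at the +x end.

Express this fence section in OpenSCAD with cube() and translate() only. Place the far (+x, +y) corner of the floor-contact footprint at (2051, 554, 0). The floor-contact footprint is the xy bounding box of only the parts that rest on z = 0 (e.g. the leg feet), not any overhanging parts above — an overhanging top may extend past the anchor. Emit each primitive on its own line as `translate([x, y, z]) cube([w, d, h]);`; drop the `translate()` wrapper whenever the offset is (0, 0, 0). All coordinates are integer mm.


translate([268, 447, 0]) cube([107, 107, 1456]);
translate([1944, 447, 0]) cube([107, 107, 1456]);
translate([375, 447, 256]) cube([1569, 107, 66]);
translate([375, 447, 1226]) cube([1569, 107, 66]);
translate([545, 554, 98]) cube([63, 20, 1274]);
translate([778, 554, 98]) cube([63, 20, 1274]);
translate([1011, 554, 98]) cube([63, 20, 1274]);
translate([1244, 554, 98]) cube([63, 20, 1274]);
translate([1477, 554, 98]) cube([63, 20, 1274]);
translate([1710, 554, 98]) cube([63, 20, 1274]);


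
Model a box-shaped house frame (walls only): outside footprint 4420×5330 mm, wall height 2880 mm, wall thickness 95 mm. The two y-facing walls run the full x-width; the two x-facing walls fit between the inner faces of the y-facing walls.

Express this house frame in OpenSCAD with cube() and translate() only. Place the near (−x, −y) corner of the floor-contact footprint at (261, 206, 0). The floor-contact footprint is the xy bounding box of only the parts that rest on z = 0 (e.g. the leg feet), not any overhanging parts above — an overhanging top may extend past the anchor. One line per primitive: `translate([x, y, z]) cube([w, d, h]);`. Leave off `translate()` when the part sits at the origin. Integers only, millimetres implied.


translate([261, 206, 0]) cube([4420, 95, 2880]);
translate([261, 5441, 0]) cube([4420, 95, 2880]);
translate([261, 301, 0]) cube([95, 5140, 2880]);
translate([4586, 301, 0]) cube([95, 5140, 2880]);


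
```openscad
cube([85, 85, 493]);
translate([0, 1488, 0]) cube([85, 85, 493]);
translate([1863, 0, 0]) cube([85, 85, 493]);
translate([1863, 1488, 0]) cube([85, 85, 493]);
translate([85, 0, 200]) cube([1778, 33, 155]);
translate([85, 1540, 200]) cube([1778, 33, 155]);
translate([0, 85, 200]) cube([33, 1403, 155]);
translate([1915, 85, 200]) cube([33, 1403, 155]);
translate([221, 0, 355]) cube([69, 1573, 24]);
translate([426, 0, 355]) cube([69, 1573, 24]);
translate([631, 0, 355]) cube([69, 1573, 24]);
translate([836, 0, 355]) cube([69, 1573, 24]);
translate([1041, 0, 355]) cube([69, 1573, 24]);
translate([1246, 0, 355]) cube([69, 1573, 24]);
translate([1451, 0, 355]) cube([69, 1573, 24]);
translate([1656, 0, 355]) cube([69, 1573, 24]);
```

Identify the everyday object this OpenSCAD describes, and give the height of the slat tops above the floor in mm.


A bed frame. The slat-top height is 379 mm.

Four posts, four rails, and a row of slats — a bed frame. Slats sit on the rails at z = 200 + 155 = 355; with slat thickness 24, the top is 379 mm.


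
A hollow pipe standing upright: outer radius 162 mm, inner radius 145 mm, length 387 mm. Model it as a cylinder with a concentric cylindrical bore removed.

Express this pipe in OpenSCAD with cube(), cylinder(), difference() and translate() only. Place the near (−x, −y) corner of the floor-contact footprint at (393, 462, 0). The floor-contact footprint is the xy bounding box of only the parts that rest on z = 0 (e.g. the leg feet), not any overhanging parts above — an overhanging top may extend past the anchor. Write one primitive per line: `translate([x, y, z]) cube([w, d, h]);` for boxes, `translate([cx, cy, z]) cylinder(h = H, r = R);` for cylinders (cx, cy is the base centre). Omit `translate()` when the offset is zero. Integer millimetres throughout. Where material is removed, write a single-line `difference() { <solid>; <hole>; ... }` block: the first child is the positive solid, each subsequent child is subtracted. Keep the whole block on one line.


difference() { translate([555, 624, 0]) cylinder(h = 387, r = 162); translate([555, 624, 0]) cylinder(h = 387, r = 145); }


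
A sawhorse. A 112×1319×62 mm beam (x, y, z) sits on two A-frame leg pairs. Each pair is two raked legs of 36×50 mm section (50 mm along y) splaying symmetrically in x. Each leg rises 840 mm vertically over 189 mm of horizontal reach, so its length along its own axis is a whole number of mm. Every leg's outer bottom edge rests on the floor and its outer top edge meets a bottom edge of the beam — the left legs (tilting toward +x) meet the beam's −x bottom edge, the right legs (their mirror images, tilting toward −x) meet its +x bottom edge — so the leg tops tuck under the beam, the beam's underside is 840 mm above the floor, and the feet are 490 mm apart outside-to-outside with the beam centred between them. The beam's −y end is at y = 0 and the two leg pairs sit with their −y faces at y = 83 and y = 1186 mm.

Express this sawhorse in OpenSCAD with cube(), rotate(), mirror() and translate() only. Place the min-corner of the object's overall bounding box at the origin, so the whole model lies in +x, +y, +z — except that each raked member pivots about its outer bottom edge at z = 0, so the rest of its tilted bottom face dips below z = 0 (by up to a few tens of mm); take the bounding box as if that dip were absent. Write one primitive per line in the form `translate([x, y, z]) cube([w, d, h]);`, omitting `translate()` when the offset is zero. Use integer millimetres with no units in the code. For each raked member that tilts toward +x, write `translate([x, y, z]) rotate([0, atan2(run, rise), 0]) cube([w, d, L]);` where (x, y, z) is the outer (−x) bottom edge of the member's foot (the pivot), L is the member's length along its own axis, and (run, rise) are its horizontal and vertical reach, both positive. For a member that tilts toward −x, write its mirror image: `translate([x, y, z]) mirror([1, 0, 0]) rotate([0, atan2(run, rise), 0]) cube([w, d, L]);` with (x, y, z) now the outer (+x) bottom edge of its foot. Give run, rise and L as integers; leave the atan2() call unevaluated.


// leg length = √(189² + 840²) = 861
// right-leg outer foot x = 2·189 + 112 = 490
// beam min-corner = (189, 0, 840)
translate([189, 0, 840]) cube([112, 1319, 62]);
translate([0, 83, 0]) rotate([0, atan2(189, 840), 0]) cube([36, 50, 861]);
translate([490, 83, 0]) mirror([1, 0, 0]) rotate([0, atan2(189, 840), 0]) cube([36, 50, 861]);
translate([0, 1186, 0]) rotate([0, atan2(189, 840), 0]) cube([36, 50, 861]);
translate([490, 1186, 0]) mirror([1, 0, 0]) rotate([0, atan2(189, 840), 0]) cube([36, 50, 861]);


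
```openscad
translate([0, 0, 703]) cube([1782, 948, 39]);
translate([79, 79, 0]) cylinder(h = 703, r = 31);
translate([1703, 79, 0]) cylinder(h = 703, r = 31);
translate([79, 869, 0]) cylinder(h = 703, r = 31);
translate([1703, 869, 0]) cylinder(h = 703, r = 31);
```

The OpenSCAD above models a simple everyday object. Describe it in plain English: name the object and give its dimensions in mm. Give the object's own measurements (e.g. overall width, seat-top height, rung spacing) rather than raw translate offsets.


A rectangular dining table. The top is 1782×948×39 mm with its upper surface at z = 742 mm. It stands on four round legs of 62 mm diameter, each leg's bounding box inset 48 mm from the nearest pair of top edges, running from the floor to the underside of the top.


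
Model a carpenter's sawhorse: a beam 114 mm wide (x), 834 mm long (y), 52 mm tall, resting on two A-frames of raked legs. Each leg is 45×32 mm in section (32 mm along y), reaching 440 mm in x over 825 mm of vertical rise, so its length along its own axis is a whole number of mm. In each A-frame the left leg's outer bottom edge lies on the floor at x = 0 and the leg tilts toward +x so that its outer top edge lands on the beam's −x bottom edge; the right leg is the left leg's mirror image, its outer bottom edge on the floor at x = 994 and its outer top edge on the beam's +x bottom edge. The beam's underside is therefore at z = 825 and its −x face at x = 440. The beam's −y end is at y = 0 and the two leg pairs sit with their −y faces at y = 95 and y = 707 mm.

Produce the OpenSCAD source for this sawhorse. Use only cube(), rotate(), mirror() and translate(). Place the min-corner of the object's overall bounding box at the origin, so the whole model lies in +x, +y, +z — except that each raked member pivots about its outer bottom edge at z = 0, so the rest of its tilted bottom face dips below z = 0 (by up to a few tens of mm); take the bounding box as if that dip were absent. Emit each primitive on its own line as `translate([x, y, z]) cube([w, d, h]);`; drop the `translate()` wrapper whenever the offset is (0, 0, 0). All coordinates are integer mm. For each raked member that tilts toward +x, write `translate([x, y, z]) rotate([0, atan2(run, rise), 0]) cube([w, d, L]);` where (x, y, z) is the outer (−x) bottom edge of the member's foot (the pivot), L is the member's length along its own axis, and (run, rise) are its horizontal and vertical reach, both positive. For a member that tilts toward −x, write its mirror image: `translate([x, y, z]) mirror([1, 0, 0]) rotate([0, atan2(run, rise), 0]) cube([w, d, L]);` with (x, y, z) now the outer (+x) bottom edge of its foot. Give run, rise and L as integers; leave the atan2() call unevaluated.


translate([440, 0, 825]) cube([114, 834, 52]);
translate([0, 95, 0]) rotate([0, atan2(440, 825), 0]) cube([45, 32, 935]);
translate([994, 95, 0]) mirror([1, 0, 0]) rotate([0, atan2(440, 825), 0]) cube([45, 32, 935]);
translate([0, 707, 0]) rotate([0, atan2(440, 825), 0]) cube([45, 32, 935]);
translate([994, 707, 0]) mirror([1, 0, 0]) rotate([0, atan2(440, 825), 0]) cube([45, 32, 935]);


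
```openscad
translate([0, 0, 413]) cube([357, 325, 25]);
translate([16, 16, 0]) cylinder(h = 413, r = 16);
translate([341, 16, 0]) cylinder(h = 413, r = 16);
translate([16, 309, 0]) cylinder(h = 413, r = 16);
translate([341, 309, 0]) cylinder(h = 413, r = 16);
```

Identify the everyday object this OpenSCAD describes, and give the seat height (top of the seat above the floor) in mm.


A stool. The seat height is 438 mm.

A 357×325×25 slab at z = 413 on four corner cylinders — a stool. The seat top is 413 + 25 = 438 mm.


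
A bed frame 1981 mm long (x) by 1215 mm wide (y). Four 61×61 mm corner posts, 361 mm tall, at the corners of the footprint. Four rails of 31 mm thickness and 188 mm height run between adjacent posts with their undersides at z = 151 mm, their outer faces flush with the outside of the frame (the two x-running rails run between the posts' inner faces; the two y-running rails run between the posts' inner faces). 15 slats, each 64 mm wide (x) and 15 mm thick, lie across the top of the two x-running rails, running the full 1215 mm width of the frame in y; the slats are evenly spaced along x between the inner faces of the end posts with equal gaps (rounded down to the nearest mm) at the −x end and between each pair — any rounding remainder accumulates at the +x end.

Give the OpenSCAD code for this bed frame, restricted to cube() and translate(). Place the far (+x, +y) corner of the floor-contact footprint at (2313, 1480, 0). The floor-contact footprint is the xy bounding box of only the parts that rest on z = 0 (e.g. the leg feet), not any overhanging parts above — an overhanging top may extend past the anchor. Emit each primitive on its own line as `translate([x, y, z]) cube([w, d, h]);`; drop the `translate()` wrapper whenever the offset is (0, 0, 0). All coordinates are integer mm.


// slat z = rail_z + rail_h = 151 + 188 = 339
// slat gap = ⌊(1859 − 15·64) / 16⌋ = 56
translate([332, 265, 0]) cube([61, 61, 361]);
translate([332, 1419, 0]) cube([61, 61, 361]);
translate([2252, 265, 0]) cube([61, 61, 361]);
translate([2252, 1419, 0]) cube([61, 61, 361]);
translate([393, 265, 151]) cube([1859, 31, 188]);
translate([393, 1449, 151]) cube([1859, 31, 188]);
translate([332, 326, 151]) cube([31, 1093, 188]);
translate([2282, 326, 151]) cube([31, 1093, 188]);
translate([449, 265, 339]) cube([64, 1215, 15]);
translate([569, 265, 339]) cube([64, 1215, 15]);
translate([689, 265, 339]) cube([64, 1215, 15]);
translate([809, 265, 339]) cube([64, 1215, 15]);
translate([929, 265, 339]) cube([64, 1215, 15]);
translate([1049, 265, 339]) cube([64, 1215, 15]);
translate([1169, 265, 339]) cube([64, 1215, 15]);
translate([1289, 265, 339]) cube([64, 1215, 15]);
translate([1409, 265, 339]) cube([64, 1215, 15]);
translate([1529, 265, 339]) cube([64, 1215, 15]);
translate([1649, 265, 339]) cube([64, 1215, 15]);
translate([1769, 265, 339]) cube([64, 1215, 15]);
translate([1889, 265, 339]) cube([64, 1215, 15]);
translate([2009, 265, 339]) cube([64, 1215, 15]);
translate([2129, 265, 339]) cube([64, 1215, 15]);


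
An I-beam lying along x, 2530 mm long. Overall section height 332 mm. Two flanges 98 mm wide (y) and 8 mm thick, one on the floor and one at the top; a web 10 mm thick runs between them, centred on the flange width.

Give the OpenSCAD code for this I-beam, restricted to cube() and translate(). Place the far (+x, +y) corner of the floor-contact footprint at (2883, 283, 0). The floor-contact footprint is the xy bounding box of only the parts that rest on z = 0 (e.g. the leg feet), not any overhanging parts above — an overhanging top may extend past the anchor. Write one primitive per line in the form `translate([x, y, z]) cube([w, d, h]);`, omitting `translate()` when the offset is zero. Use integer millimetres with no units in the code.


translate([353, 185, 0]) cube([2530, 98, 8]);
translate([353, 229, 8]) cube([2530, 10, 316]);
translate([353, 185, 324]) cube([2530, 98, 8]);


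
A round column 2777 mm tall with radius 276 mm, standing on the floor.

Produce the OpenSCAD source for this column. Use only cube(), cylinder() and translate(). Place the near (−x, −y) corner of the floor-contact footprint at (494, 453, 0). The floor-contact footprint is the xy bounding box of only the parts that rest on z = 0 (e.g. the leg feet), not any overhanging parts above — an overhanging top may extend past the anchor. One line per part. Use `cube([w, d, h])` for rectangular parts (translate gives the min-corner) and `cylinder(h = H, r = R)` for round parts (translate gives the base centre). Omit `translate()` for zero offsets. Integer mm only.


translate([770, 729, 0]) cylinder(h = 2777, r = 276);


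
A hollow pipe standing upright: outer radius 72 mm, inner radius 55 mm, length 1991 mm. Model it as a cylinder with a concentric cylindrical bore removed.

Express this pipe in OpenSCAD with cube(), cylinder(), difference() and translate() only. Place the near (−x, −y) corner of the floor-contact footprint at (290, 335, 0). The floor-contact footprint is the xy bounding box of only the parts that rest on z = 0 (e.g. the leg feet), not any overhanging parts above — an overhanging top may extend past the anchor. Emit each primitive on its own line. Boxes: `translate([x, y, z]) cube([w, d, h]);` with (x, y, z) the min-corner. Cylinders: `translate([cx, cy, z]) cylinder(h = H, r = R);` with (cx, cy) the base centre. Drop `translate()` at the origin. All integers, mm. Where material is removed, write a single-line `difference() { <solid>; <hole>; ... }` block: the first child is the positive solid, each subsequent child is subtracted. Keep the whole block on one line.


difference() { translate([362, 407, 0]) cylinder(h = 1991, r = 72); translate([362, 407, 0]) cylinder(h = 1991, r = 55); }


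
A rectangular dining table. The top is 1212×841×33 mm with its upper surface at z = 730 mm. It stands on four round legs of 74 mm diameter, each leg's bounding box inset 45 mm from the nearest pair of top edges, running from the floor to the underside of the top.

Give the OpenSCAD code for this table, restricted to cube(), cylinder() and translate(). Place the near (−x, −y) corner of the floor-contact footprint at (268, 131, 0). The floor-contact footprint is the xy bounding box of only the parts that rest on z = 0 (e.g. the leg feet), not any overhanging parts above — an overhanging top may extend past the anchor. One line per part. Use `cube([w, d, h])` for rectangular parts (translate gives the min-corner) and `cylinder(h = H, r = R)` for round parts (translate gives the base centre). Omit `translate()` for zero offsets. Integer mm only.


translate([223, 86, 697]) cube([1212, 841, 33]);
translate([305, 168, 0]) cylinder(h = 697, r = 37);
translate([1353, 168, 0]) cylinder(h = 697, r = 37);
translate([305, 845, 0]) cylinder(h = 697, r = 37);
translate([1353, 845, 0]) cylinder(h = 697, r = 37);


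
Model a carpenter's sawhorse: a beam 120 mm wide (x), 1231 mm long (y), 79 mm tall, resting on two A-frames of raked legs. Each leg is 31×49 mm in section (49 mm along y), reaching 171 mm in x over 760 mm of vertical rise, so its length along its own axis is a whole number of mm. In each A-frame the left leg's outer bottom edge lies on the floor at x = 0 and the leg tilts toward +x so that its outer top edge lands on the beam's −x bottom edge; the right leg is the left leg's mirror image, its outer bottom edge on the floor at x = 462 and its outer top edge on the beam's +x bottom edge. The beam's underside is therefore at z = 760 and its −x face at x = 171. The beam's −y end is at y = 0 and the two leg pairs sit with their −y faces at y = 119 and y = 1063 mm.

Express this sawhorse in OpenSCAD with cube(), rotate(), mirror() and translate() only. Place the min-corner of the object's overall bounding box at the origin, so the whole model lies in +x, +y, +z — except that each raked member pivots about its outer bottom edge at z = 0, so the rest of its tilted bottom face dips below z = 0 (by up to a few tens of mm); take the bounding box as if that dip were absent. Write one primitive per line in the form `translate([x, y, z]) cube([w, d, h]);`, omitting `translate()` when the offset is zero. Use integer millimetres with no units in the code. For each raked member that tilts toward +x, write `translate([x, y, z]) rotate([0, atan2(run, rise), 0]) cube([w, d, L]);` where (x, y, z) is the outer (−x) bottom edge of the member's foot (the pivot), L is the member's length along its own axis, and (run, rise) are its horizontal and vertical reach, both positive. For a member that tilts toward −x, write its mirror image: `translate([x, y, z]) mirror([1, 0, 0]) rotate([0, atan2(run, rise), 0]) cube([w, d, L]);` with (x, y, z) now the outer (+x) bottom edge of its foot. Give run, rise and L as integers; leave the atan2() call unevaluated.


translate([171, 0, 760]) cube([120, 1231, 79]);
translate([0, 119, 0]) rotate([0, atan2(171, 760), 0]) cube([31, 49, 779]);
translate([462, 119, 0]) mirror([1, 0, 0]) rotate([0, atan2(171, 760), 0]) cube([31, 49, 779]);
translate([0, 1063, 0]) rotate([0, atan2(171, 760), 0]) cube([31, 49, 779]);
translate([462, 1063, 0]) mirror([1, 0, 0]) rotate([0, atan2(171, 760), 0]) cube([31, 49, 779]);


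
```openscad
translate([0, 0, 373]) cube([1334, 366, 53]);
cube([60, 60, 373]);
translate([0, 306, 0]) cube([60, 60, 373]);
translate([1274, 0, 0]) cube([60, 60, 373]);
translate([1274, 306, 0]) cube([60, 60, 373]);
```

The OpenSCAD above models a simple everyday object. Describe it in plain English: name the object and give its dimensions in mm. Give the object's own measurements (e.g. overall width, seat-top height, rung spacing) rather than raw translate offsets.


A bench: a 1334×366 mm seat slab, 53 mm thick, top at z = 426 mm, on four 60×60 mm square legs flush with the seat corners and standing on z = 0.


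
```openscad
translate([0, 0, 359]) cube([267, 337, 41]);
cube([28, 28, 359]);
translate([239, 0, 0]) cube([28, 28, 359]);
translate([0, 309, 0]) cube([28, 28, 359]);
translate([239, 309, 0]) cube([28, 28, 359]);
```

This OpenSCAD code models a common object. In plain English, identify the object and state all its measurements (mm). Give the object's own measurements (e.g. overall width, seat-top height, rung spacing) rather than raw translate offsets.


A four-legged stool. The seat is a 267×337×41 mm slab whose top surface is at z = 400 mm; four square legs, each 28×28 mm in cross-section, run from the floor (z = 0) to the underside of the seat, each flush with a corner of the seat.


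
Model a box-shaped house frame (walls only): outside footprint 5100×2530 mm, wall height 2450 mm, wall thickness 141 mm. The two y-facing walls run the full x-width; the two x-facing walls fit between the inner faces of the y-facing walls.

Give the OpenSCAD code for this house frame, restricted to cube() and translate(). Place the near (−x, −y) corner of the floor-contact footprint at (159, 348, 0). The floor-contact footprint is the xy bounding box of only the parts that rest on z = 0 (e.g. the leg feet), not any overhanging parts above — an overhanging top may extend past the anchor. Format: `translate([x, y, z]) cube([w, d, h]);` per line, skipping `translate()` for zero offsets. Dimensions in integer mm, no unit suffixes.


translate([159, 348, 0]) cube([5100, 141, 2450]);
translate([159, 2737, 0]) cube([5100, 141, 2450]);
translate([159, 489, 0]) cube([141, 2248, 2450]);
translate([5118, 489, 0]) cube([141, 2248, 2450]);


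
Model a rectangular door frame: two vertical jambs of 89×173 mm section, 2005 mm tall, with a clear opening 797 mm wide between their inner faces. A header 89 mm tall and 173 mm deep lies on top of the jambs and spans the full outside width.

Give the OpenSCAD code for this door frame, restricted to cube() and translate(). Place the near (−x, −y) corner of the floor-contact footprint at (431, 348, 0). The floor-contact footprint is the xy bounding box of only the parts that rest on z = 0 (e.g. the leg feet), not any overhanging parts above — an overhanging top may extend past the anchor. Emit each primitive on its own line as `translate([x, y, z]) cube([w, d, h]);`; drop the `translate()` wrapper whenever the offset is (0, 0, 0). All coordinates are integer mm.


translate([431, 348, 0]) cube([89, 173, 2005]);
translate([1317, 348, 0]) cube([89, 173, 2005]);
translate([431, 348, 2005]) cube([975, 173, 89]);


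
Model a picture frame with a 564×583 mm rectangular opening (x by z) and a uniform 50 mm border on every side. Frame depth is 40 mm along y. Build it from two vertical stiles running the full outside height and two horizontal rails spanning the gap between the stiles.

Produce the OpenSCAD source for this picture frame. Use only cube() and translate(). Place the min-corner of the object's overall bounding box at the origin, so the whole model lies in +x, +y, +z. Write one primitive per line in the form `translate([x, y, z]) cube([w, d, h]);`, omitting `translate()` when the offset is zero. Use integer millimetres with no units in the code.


cube([50, 40, 683]);
translate([614, 0, 0]) cube([50, 40, 683]);
translate([50, 0, 0]) cube([564, 40, 50]);
translate([50, 0, 633]) cube([564, 40, 50]);


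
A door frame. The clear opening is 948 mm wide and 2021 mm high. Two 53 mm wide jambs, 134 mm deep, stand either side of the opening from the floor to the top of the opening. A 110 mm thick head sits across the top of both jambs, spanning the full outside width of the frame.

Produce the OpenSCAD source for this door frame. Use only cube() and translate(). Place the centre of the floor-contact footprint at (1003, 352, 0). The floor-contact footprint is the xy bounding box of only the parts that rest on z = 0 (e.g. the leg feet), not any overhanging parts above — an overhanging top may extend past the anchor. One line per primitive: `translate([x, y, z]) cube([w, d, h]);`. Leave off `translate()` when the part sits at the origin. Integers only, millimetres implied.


translate([476, 285, 0]) cube([53, 134, 2021]);
translate([1477, 285, 0]) cube([53, 134, 2021]);
translate([476, 285, 2021]) cube([1054, 134, 110]);


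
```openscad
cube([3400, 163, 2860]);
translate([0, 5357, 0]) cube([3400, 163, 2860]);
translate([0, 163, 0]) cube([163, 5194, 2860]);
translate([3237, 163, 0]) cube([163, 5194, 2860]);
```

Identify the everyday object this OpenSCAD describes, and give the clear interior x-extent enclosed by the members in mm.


A house (or room) frame. The interior width is 3074 mm.

Four 2860 mm walls enclosing a rectangle with no floor or roof — a room or house frame. Outside width is 3400 mm and wall thickness is 163 mm, so the interior width is 3400 − 2 × 163 = 3074 mm.


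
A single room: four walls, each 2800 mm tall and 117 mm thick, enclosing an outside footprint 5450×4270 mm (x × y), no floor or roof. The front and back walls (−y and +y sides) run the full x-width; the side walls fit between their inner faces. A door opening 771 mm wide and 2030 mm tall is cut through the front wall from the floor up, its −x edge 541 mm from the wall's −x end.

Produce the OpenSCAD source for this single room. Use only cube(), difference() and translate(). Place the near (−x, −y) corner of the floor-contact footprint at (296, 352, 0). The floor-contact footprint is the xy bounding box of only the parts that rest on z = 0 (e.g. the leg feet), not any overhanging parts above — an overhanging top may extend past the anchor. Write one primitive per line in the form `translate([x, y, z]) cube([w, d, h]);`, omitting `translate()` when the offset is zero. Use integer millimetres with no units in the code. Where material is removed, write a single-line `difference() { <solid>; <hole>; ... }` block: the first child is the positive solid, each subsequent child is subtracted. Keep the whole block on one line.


difference() { translate([296, 352, 0]) cube([5450, 117, 2800]); translate([837, 352, 0]) cube([771, 117, 2030]); }
translate([296, 4505, 0]) cube([5450, 117, 2800]);
translate([296, 469, 0]) cube([117, 4036, 2800]);
translate([5629, 469, 0]) cube([117, 4036, 2800]);


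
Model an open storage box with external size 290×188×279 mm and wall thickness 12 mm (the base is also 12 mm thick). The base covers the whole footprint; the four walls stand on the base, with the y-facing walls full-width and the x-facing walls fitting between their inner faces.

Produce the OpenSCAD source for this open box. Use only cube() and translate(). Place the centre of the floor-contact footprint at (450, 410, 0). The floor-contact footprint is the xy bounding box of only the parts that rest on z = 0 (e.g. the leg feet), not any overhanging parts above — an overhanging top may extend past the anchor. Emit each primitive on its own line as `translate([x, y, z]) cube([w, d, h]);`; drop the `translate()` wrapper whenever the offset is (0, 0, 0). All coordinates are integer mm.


translate([305, 316, 0]) cube([290, 188, 12]);
translate([305, 316, 12]) cube([290, 12, 267]);
translate([305, 492, 12]) cube([290, 12, 267]);
translate([305, 328, 12]) cube([12, 164, 267]);
translate([583, 328, 12]) cube([12, 164, 267]);


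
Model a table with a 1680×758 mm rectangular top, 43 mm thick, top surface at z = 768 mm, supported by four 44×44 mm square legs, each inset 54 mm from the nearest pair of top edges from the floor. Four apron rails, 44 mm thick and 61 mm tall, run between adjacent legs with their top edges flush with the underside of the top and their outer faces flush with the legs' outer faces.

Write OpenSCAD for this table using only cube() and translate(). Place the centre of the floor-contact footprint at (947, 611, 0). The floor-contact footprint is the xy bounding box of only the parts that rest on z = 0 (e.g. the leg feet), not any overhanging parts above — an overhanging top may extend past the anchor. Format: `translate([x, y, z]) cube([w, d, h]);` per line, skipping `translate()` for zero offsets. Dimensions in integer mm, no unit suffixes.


translate([107, 232, 725]) cube([1680, 758, 43]);
translate([161, 286, 0]) cube([44, 44, 725]);
translate([1689, 286, 0]) cube([44, 44, 725]);
translate([161, 892, 0]) cube([44, 44, 725]);
translate([1689, 892, 0]) cube([44, 44, 725]);
translate([205, 286, 664]) cube([1484, 44, 61]);
translate([205, 892, 664]) cube([1484, 44, 61]);
translate([161, 330, 664]) cube([44, 562, 61]);
translate([1689, 330, 664]) cube([44, 562, 61]);


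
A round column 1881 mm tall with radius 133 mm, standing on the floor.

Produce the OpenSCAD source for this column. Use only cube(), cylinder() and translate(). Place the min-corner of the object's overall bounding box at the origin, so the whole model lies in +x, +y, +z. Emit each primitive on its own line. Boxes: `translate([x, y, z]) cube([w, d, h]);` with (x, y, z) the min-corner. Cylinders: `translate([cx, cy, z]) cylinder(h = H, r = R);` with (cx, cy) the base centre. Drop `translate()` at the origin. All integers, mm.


translate([133, 133, 0]) cylinder(h = 1881, r = 133);


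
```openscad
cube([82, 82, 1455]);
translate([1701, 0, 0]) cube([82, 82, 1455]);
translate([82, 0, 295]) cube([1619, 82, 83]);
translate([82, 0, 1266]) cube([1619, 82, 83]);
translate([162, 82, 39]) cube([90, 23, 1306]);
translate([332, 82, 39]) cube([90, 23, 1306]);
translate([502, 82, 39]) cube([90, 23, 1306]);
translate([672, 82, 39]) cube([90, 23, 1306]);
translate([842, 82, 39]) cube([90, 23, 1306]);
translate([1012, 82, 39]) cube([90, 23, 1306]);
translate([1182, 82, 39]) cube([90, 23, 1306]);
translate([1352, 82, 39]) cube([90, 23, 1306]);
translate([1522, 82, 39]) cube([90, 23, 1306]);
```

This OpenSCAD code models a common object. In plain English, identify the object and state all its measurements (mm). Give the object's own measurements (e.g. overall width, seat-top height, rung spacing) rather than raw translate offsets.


A fence section. Two 82×82 mm posts, 1455 mm tall, stand on the floor with a clear span of 1619 mm between their inner faces. Two horizontal rails of 82×83 mm section span the gap between the posts with their undersides at z = 295 mm and z = 1266 mm, flush with the posts' −y face. 9 pickets, each 90 mm wide, 23 mm thick and 1306 mm tall, are fixed to the +y face of the rails with their bottoms at z = 39 mm, spaced across the span with a 80 mm gap after the −x post and between neighbouring pickets, with 89 mm left before the +x post.


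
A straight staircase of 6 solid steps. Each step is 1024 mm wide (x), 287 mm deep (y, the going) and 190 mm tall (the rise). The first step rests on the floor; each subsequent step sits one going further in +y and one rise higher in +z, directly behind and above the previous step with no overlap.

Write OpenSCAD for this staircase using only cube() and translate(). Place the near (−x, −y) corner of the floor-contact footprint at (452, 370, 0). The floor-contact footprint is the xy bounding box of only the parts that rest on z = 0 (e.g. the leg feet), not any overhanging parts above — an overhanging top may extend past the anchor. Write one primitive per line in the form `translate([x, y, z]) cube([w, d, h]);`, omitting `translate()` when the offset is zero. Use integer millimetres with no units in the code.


translate([452, 370, 0]) cube([1024, 287, 190]);
translate([452, 657, 190]) cube([1024, 287, 190]);
translate([452, 944, 380]) cube([1024, 287, 190]);
translate([452, 1231, 570]) cube([1024, 287, 190]);
translate([452, 1518, 760]) cube([1024, 287, 190]);
translate([452, 1805, 950]) cube([1024, 287, 190]);


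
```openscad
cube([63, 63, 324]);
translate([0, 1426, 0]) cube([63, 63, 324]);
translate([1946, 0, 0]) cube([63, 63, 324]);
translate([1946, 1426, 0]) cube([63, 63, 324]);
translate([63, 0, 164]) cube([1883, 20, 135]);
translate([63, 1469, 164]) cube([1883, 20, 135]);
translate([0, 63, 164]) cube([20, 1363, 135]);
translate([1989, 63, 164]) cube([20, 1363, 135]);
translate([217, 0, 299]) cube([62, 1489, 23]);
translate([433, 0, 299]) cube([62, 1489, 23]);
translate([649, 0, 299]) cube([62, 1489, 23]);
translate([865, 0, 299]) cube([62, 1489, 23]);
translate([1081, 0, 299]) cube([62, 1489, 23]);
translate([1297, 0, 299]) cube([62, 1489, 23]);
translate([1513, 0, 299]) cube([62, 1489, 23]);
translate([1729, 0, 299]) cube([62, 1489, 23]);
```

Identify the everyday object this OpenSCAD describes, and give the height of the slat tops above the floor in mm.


A bed frame. The slat-top height is 322 mm.

Four posts, four rails, and a row of slats — a bed frame. Slats sit on the rails at z = 164 + 135 = 299; with slat thickness 23, the top is 322 mm.


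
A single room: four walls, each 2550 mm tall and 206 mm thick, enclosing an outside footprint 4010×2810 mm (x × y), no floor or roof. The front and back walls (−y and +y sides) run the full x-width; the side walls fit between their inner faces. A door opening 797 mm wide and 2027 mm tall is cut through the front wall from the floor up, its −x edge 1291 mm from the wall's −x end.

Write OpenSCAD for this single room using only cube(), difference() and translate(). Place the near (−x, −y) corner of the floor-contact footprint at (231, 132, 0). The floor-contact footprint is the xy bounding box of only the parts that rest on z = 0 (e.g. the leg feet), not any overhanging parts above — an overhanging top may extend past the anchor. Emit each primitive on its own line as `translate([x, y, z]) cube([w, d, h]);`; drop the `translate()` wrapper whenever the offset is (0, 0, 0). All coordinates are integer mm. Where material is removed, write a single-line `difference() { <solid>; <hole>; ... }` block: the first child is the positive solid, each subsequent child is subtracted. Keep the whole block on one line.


difference() { translate([231, 132, 0]) cube([4010, 206, 2550]); translate([1522, 132, 0]) cube([797, 206, 2027]); }
translate([231, 2736, 0]) cube([4010, 206, 2550]);
translate([231, 338, 0]) cube([206, 2398, 2550]);
translate([4035, 338, 0]) cube([206, 2398, 2550]);


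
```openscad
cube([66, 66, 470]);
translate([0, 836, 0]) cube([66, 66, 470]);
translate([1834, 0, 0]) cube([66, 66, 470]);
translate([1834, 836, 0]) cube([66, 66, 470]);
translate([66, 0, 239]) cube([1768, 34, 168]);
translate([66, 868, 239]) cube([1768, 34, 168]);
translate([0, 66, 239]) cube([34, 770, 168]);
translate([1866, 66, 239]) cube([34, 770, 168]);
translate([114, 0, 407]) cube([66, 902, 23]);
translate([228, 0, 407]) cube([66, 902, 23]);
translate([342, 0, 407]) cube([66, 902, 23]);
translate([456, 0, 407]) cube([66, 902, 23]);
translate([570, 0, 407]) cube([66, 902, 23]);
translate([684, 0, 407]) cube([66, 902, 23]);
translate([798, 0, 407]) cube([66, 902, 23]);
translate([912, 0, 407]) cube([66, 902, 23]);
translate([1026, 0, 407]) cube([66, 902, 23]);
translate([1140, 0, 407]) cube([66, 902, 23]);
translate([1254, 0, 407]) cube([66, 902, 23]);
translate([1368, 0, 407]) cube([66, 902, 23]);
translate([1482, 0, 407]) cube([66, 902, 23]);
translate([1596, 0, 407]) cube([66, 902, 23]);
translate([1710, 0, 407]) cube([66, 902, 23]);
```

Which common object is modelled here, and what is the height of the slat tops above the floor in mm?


A bed frame. The slat-top height is 430 mm.

Four posts, four rails, and a row of slats — a bed frame. Slats sit on the rails at z = 239 + 168 = 407; with slat thickness 23, the top is 430 mm.


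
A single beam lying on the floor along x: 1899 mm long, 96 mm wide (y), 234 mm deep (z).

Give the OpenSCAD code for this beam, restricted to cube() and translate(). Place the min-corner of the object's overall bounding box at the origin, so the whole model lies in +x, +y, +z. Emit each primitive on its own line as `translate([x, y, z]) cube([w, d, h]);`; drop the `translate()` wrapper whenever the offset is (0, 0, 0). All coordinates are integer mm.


cube([1899, 96, 234]);


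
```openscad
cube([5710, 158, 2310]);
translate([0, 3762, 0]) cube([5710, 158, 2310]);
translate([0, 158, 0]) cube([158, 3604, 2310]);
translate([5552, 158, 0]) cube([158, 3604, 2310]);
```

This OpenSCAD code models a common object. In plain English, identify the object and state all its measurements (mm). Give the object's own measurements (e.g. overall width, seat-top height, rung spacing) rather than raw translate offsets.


The wall frame of a small rectangular building: four walls, each 2310 mm tall and 158 mm thick, enclosing a footprint 5710 mm (x) by 3920 mm (y) outside-to-outside, with no floor or roof. The front and back walls (the −y and +y sides) span the full width; the two side walls fit between them.


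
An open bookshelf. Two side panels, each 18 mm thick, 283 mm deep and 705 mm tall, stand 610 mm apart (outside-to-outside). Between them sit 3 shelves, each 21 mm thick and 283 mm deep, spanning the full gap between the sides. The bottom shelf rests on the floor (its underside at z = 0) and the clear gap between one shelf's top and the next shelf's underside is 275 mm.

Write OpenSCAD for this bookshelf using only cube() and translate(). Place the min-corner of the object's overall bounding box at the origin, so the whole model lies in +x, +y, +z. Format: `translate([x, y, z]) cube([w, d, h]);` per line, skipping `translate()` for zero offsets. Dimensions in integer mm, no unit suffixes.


cube([18, 283, 705]);
translate([592, 0, 0]) cube([18, 283, 705]);
translate([18, 0, 0]) cube([574, 283, 21]);
translate([18, 0, 296]) cube([574, 283, 21]);
translate([18, 0, 592]) cube([574, 283, 21]);


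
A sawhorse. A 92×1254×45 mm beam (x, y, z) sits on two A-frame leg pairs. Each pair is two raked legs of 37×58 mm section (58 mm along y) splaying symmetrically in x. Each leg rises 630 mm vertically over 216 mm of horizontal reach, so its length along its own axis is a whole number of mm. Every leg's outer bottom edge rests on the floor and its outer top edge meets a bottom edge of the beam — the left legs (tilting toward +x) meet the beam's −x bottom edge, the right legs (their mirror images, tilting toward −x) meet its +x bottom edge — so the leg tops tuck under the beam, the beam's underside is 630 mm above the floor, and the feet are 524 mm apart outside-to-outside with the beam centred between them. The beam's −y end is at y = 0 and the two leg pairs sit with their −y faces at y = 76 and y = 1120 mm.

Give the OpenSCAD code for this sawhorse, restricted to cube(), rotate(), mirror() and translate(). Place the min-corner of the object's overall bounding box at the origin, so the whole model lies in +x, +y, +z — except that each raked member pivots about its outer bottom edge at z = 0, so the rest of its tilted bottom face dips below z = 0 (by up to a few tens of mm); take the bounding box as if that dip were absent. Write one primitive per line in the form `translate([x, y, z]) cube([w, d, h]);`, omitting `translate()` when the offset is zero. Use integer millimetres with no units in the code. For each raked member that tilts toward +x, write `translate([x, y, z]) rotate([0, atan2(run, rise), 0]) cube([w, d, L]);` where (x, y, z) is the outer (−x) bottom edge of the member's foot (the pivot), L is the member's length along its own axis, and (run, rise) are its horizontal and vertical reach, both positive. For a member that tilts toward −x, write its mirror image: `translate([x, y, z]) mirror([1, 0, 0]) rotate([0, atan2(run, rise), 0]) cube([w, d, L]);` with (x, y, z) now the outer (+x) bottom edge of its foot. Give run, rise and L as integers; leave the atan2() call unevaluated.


translate([216, 0, 630]) cube([92, 1254, 45]);
translate([0, 76, 0]) rotate([0, atan2(216, 630), 0]) cube([37, 58, 666]);
translate([524, 76, 0]) mirror([1, 0, 0]) rotate([0, atan2(216, 630), 0]) cube([37, 58, 666]);
translate([0, 1120, 0]) rotate([0, atan2(216, 630), 0]) cube([37, 58, 666]);
translate([524, 1120, 0]) mirror([1, 0, 0]) rotate([0, atan2(216, 630), 0]) cube([37, 58, 666]);
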